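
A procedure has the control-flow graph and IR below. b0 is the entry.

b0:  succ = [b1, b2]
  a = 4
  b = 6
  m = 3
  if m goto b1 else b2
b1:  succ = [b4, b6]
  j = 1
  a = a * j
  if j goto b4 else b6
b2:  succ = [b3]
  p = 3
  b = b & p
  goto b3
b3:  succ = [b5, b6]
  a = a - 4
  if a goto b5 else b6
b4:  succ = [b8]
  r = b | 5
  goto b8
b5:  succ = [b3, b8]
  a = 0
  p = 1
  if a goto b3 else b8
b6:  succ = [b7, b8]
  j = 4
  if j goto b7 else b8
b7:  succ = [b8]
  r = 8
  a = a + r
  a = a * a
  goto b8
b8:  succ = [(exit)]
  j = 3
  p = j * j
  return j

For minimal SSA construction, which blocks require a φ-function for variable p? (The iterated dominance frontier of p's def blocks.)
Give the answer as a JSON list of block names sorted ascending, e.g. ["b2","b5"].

idom tree: b1←b0 b2←b0 b3←b2 b4←b1 b5←b3 b6←b0 b7←b6 b8←b0
Join-block Dom:
  b3: preds {b2,b5}: {b0,b2} ∩ {b0,b2,b3,b5} = {b0,b2}; idom=b2
  b6: preds {b1,b3}: {b0,b1} ∩ {b0,b2,b3} = {b0}; idom=b0
  b8: preds {b4,b5,b6,b7}: {b0,b1,b4} ∩ {b0,b2,b3,b5} ∩ {b0,b6} ∩ {b0,b6,b7} = {b0}; idom=b0

DF derivation:
  b3←b2: walk · to b2
  b3←b5: walk b5→b3 to b2
  b6←b1: walk b1 to b0
  b6←b3: walk b3→b2 to b0
  b8←b4: walk b4→b1 to b0
  b8←b5: walk b5→b3→b2 to b0
  b8←b6: walk b6 to b0
  b8←b7: walk b7→b6 to b0
  b0 → ∅
  b1 → {b6,b8}
  b2 → {b6,b8}
  b3 → {b3,b6,b8}
  b4 → {b8}
  b5 → {b3,b8}
  b6 → {b8}
  b7 → {b8}
  b8 → ∅

φ for p: defs {b2,b5,b8}
  DF⁺ = {b3,b6,b8}

Answer: ["b3", "b6", "b8"]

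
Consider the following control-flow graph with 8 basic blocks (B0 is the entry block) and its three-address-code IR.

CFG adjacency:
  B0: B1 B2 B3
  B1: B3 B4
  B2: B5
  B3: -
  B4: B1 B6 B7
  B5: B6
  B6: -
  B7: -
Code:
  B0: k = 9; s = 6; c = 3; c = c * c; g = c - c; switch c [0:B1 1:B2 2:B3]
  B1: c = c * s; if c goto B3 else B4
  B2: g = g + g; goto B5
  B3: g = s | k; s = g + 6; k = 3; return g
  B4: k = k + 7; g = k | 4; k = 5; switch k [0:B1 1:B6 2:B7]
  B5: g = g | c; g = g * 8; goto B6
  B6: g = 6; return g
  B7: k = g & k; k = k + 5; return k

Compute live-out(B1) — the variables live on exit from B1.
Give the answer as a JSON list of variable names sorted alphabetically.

Answer: ["c", "k", "s"]

Derivation:
Block summaries:
  B0 def {c,g,k,s} use ∅
  B1 def {c} use {c,s}
  B2 def {g} use {g}
  B3 def {g,k,s} use {k,s}
  B4 def {g,k} use {k}
  B5 def {g} use {c,g}
  B6 def {g} use ∅
  B7 def {k} use {g,k}

Backward fixpoint:
  live B0: ∅→{c,g,k,s}
  live B1: {c,k,s}→{c,k,s}
  live B2: {c,g}→{c,g}
  live B3: {k,s}→∅
  live B4: {c,k,s}→{c,g,k,s}
  live B5: {c,g}→∅
  live B6: ∅→∅
  live B7: {g,k}→∅

live-out(B1) = ["c", "k", "s"]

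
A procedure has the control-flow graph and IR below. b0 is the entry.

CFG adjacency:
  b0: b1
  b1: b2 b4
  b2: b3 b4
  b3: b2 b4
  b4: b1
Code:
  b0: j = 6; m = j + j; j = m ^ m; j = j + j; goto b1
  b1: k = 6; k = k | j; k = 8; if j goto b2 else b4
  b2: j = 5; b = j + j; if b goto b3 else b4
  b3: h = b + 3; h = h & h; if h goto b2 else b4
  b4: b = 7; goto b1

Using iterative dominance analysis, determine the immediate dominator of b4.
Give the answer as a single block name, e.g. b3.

Answer: b1

Working:
idom tree: b1←b0 b2←b1 b3←b2 b4←b1
Join-block Dom:
  b1: preds {b0,b4}: {b0} ∩ {b0,b1,b4} = {b0}; idom=b0
  b2: preds {b1,b3}: {b0,b1} ∩ {b0,b1,b2,b3} = {b0,b1}; idom=b1
  b4: preds {b1,b2,b3}: {b0,b1} ∩ {b0,b1,b2} ∩ {b0,b1,b2,b3} = {b0,b1}; idom=b1

idom(b4) = b1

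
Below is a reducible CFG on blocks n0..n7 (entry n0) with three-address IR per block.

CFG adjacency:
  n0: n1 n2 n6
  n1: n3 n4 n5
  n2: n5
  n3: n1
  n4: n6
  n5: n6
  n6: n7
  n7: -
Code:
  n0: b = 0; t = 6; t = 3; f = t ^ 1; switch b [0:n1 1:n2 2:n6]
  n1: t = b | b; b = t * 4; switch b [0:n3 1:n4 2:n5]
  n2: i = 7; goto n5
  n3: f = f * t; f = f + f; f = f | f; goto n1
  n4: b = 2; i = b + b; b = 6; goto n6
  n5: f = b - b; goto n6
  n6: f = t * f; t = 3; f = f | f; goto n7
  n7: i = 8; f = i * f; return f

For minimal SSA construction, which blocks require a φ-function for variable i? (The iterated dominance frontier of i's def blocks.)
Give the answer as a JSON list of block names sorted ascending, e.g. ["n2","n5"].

Answer: ["n5", "n6"]

Analysis:
idom tree: n1←n0 n2←n0 n3←n1 n4←n1 n5←n0 n6←n0 n7←n6
Dom∩ at merges:
  n1: preds {n0,n3}: {n0} ∩ {n0,n1,n3} = {n0}; idom=n0
  n5: preds {n1,n2}: {n0,n1} ∩ {n0,n2} = {n0}; idom=n0
  n6: preds {n0,n4,n5}: {n0} ∩ {n0,n1,n4} ∩ {n0,n5} = {n0}; idom=n0

DF derivation:
  n1←n0: walk · to n0
  n1←n3: walk n3→n1 to n0
  n5←n1: walk n1 to n0
  n5←n2: walk n2 to n0
  n6←n0: walk · to n0
  n6←n4: walk n4→n1 to n0
  n6←n5: walk n5 to n0
  DF(n0)=∅
  DF(n1)={n1,n5,n6}
  DF(n2)={n5}
  DF(n3)={n1}
  DF(n4)={n6}
  DF(n5)={n6}
  DF(n6)=∅
  DF(n7)=∅

φ for i: defs {n2,n4,n7}
  DF⁺ = {n5,n6}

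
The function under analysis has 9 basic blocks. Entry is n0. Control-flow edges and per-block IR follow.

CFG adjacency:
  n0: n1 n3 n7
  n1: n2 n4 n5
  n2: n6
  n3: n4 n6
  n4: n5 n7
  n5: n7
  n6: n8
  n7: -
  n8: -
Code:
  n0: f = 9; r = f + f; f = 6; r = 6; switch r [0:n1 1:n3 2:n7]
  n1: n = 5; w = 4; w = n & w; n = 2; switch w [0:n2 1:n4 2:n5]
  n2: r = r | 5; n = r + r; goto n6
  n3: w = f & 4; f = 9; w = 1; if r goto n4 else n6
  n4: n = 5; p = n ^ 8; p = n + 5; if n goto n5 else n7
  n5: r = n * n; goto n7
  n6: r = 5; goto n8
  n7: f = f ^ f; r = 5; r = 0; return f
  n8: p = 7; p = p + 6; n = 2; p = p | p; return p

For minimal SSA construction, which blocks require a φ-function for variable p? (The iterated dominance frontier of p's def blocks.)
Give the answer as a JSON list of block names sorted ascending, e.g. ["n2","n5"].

idom tree: n1←n0 n2←n1 n3←n0 n4←n0 n5←n0 n6←n0 n7←n0 n8←n6
Dom∩ at merges:
  n4: preds {n1,n3}: {n0,n1} ∩ {n0,n3} = {n0}; idom=n0
  n5: preds {n1,n4}: {n0,n1} ∩ {n0,n4} = {n0}; idom=n0
  n6: preds {n2,n3}: {n0,n1,n2} ∩ {n0,n3} = {n0}; idom=n0
  n7: preds {n0,n4,n5}: {n0} ∩ {n0,n4} ∩ {n0,n5} = {n0}; idom=n0

Frontier:
  n4←n1: walk n1 to n0
  n4←n3: walk n3 to n0
  n5←n1: walk n1 to n0
  n5←n4: walk n4 to n0
  n6←n2: walk n2→n1 to n0
  n6←n3: walk n3 to n0
  n7←n0: walk · to n0
  n7←n4: walk n4 to n0
  n7←n5: walk n5 to n0
  n0 → ∅
  n1 → {n4,n5,n6}
  n2 → {n6}
  n3 → {n4,n6}
  n4 → {n5,n7}
  n5 → {n7}
  n6 → ∅
  n7 → ∅
  n8 → ∅

φ for p: defs {n4,n8}
  DF⁺ = {n5,n7}

Answer: ["n5", "n7"]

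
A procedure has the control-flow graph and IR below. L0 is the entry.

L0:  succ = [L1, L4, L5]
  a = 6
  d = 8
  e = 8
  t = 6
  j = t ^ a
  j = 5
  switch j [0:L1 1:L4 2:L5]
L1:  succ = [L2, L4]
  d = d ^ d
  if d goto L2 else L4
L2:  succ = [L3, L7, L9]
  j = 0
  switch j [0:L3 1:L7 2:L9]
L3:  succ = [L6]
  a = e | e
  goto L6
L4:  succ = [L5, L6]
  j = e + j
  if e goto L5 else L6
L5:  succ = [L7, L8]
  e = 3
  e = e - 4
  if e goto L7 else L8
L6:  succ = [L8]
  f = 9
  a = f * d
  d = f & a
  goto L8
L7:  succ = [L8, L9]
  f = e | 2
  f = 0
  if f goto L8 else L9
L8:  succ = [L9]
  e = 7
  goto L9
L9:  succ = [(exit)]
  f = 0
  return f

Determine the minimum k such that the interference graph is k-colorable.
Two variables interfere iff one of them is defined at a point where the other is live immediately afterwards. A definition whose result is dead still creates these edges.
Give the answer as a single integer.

def/use:
  L0: {a,d,e,j,t} / ∅
  L1: {d} / {d}
  L2: {j} / ∅
  L3: {a} / {e}
  L4: {j} / {e,j}
  L5: {e} / ∅
  L6: {a,d,f} / {d}
  L7: {f} / {e}
  L8: {e} / ∅
  L9: {f} / ∅

Backward fixpoint:
  L0: in=∅ out={d,e,j}
  L1: in={d,e,j} out={d,e,j}
  L2: in={d,e} out={d,e}
  L3: in={d,e} out={d}
  L4: in={d,e,j} out={d}
  L5: in=∅ out={e}
  L6: in={d} out=∅
  L7: in={e} out=∅
  L8: in=∅ out=∅
  L9: in=∅ out=∅

Interference:
  a↔{d,e,f,t}
  d↔{a,e,f,j,t}
  e↔{a,d,j,t}
  f↔{a,d}
  j↔{d,e}
  t↔{a,d,e}

Chromatic number:
  {a,d,e,t} pairwise interfere (4-clique) ⇒ χ ≥ 4
  assign a→R1 d→R0 e→R2 f→R2 j→R1 t→R3 — no edge inside a register ⇒ χ ≤ 4
  χ = 4

Answer: 4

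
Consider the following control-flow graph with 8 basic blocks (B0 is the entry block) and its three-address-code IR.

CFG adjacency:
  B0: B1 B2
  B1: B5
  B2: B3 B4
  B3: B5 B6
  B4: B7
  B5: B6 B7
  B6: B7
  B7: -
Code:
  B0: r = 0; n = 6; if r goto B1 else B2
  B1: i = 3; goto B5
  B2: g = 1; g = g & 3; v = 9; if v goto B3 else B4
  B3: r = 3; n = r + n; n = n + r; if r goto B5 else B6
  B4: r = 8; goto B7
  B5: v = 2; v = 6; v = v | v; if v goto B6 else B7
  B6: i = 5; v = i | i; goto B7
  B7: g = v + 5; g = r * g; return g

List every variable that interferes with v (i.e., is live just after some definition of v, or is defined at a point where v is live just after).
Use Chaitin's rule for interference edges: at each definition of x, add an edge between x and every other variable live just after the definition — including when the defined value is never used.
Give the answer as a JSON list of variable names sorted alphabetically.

def/use:
  B0 def {n,r} use ∅
  B1 def {i} use ∅
  B2 def {g,v} use ∅
  B3 def {n,r} use {n}
  B4 def {r} use ∅
  B5 def {v} use ∅
  B6 def {i,v} use ∅
  B7 def {g} use {r,v}

Liveness:
  B0: in=∅ out={n,r}
  B1: in={r} out={r}
  B2: in={n} out={n,v}
  B3: in={n} out={r}
  B4: in={v} out={r,v}
  B5: in={r} out={r,v}
  B6: in={r} out={r,v}
  B7: in={r,v} out=∅

Conflict graph:
  g: {n,r}
  i: {r}
  n: {g,r,v}
  r: {g,i,n,v}
  v: {n,r}

N(v) = ["n", "r"]

Answer: ["n", "r"]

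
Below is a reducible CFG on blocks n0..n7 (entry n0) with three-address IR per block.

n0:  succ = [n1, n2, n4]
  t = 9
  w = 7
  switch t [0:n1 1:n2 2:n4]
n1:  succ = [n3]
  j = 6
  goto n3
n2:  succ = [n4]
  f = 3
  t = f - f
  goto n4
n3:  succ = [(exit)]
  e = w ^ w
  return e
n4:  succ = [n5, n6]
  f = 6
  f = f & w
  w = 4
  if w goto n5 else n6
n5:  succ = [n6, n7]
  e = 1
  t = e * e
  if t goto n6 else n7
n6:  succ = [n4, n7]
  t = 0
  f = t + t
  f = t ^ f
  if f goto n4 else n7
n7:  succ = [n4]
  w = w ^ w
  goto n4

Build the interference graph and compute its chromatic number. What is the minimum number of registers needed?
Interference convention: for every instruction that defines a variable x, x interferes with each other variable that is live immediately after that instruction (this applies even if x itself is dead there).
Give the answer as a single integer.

def/use:
  n0: def={t,w} ue=∅
  n1: def={j} ue=∅
  n2: def={f,t} ue=∅
  n3: def={e} ue={w}
  n4: def={f,w} ue={w}
  n5: def={e,t} ue=∅
  n6: def={f,t} ue=∅
  n7: def={w} ue={w}

Live sets:
  n0 li=∅ lo={w}
  n1 li={w} lo={w}
  n2 li={w} lo={w}
  n3 li={w} lo=∅
  n4 li={w} lo={w}
  n5 li={w} lo={w}
  n6 li={w} lo={w}
  n7 li={w} lo={w}

Interfere edges:
  e — {w}
  f — {t,w}
  j — {w}
  t — {f,w}
  w — {e,f,j,t}

Colouring:
  clique {f,t,w} ⇒ need ≥ 3
  3-colouring: R0={w}  R1={e,f,j}  R2={t}
  χ = 3

Answer: 3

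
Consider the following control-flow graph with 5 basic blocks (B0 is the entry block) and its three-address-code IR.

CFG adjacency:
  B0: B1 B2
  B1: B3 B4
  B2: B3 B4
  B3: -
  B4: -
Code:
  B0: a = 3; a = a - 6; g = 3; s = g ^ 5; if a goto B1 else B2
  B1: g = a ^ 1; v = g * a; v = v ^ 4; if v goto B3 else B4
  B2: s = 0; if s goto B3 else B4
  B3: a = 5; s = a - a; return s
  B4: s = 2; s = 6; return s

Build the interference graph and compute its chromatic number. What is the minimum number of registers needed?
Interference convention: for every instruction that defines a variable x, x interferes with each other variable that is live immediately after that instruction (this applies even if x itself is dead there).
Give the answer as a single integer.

Answer: 2

Analysis:
def/use:
  B0: {a,g,s} / ∅
  B1: {g,v} / {a}
  B2: {s} / ∅
  B3: {a,s} / ∅
  B4: {s} / ∅

Liveness:
  B0: in=∅ out={a}
  B1: in={a} out=∅
  B2: in=∅ out=∅
  B3: in=∅ out=∅
  B4: in=∅ out=∅

Interference:
  a↔{g,s}
  g↔{a}
  s↔{a}
  v↔∅

Colouring:
  clique {a,g} ⇒ need ≥ 2
  assign a→r0 g→r1 s→r1 v→r0 — no edge inside a register ⇒ χ ≤ 2
  χ = 2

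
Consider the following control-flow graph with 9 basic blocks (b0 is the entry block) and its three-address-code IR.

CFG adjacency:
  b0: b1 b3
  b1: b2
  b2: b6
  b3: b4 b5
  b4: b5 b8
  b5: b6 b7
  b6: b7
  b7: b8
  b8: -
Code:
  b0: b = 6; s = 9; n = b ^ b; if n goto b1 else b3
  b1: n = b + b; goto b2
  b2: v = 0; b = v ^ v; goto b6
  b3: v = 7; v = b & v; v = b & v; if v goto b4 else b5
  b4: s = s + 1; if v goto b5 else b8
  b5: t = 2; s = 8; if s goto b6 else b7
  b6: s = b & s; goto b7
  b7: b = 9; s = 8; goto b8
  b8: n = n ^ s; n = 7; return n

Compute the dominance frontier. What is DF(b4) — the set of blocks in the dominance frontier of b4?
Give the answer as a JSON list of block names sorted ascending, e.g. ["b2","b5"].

Answer: ["b5", "b8"]

Working:
idom tree: b1←b0 b2←b1 b3←b0 b4←b3 b5←b3 b6←b0 b7←b0 b8←b0
Join-block Dom:
  b5: preds {b3,b4}: {b0,b3} ∩ {b0,b3,b4} = {b0,b3}; idom=b3
  b6: preds {b2,b5}: {b0,b1,b2} ∩ {b0,b3,b5} = {b0}; idom=b0
  b7: preds {b5,b6}: {b0,b3,b5} ∩ {b0,b6} = {b0}; idom=b0
  b8: preds {b4,b7}: {b0,b3,b4} ∩ {b0,b7} = {b0}; idom=b0

Frontier:
  b5←b3: walk · to b3
  b5←b4: walk b4 to b3
  b6←b2: walk b2→b1 to b0
  b6←b5: walk b5→b3 to b0
  b7←b5: walk b5→b3 to b0
  b7←b6: walk b6 to b0
  b8←b4: walk b4→b3 to b0
  b8←b7: walk b7 to b0
  DF(b0)=∅
  DF(b1)={b6}
  DF(b2)={b6}
  DF(b3)={b6,b7,b8}
  DF(b4)={b5,b8}
  DF(b5)={b6,b7}
  DF(b6)={b7}
  DF(b7)={b8}
  DF(b8)=∅

DF(b4) = ["b5", "b8"]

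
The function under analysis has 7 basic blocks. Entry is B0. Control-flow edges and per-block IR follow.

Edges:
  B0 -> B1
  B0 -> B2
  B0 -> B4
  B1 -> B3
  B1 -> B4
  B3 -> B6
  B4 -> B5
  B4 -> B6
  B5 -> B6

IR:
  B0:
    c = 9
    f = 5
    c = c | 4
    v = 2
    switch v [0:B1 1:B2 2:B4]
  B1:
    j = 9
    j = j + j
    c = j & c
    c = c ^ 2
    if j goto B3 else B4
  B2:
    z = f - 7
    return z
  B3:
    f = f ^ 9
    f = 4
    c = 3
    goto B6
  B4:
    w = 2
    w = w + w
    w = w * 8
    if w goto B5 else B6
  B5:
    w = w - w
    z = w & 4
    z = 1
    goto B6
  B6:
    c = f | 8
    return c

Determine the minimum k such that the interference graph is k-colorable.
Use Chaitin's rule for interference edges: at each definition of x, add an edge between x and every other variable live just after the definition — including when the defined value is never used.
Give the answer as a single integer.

Answer: 3

Analysis:
def/use:
  B0: def={c,f,v} ue=∅
  B1: def={c,j} ue={c}
  B2: def={z} ue={f}
  B3: def={c,f} ue={f}
  B4: def={w} ue=∅
  B5: def={w,z} ue={w}
  B6: def={c} ue={f}

Backward fixpoint:
  B0 li=∅ lo={c,f}
  B1 li={c,f} lo={f}
  B2 li={f} lo=∅
  B3 li={f} lo={f}
  B4 li={f} lo={f,w}
  B5 li={f,w} lo={f}
  B6 li={f} lo=∅

Interference:
  c: {f,j,v}
  f: {c,j,v,w,z}
  j: {c,f}
  v: {c,f}
  w: {f}
  z: {f}

Colouring:
  lower bound: {c,f,j} mutually conflict ⇒ χ ≥ 3
  assign c→r1 f→r0 j→r2 v→r2 w→r1 z→r1 — no edge inside a register ⇒ χ ≤ 3
  χ = 3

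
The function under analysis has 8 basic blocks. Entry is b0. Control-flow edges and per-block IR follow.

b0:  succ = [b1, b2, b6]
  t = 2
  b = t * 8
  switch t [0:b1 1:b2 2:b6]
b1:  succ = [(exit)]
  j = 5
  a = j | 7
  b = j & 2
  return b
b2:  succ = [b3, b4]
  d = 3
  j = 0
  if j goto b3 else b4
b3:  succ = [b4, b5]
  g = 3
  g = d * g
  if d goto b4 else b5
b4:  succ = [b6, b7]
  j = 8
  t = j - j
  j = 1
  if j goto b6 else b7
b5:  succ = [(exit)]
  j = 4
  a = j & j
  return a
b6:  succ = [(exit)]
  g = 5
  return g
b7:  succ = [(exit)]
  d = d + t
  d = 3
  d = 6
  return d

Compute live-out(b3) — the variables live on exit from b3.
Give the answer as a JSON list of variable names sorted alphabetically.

Answer: ["d"]

Working:
def/use:
  b0: def={b,t} ue=∅
  b1: def={a,b,j} ue=∅
  b2: def={d,j} ue=∅
  b3: def={g} ue={d}
  b4: def={j,t} ue=∅
  b5: def={a,j} ue=∅
  b6: def={g} ue=∅
  b7: def={d} ue={d,t}

Backward fixpoint:
  live b0: ∅→∅
  live b1: ∅→∅
  live b2: ∅→{d}
  live b3: {d}→{d}
  live b4: {d}→{d,t}
  live b5: ∅→∅
  live b6: ∅→∅
  live b7: {d,t}→∅

live-out(b3) = ["d"]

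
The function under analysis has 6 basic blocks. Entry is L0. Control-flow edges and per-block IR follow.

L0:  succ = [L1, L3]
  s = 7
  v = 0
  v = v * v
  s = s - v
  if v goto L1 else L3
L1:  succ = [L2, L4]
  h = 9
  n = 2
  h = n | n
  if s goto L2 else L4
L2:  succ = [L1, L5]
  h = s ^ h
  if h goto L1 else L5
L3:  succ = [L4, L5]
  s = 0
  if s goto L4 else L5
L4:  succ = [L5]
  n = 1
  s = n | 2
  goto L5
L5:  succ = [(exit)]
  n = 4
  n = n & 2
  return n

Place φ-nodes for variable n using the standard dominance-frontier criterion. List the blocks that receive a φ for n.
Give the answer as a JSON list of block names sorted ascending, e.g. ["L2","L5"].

idom tree: L1←L0 L2←L1 L3←L0 L4←L0 L5←L0
Dom at joins:
  L1: preds {L0,L2}: {L0} ∩ {L0,L1,L2} = {L0}; idom=L0
  L4: preds {L1,L3}: {L0,L1} ∩ {L0,L3} = {L0}; idom=L0
  L5: preds {L2,L3,L4}: {L0,L1,L2} ∩ {L0,L3} ∩ {L0,L4} = {L0}; idom=L0

DF derivation:
  L1←L0: walk · to L0
  L1←L2: walk L2→L1 to L0
  L4←L1: walk L1 to L0
  L4←L3: walk L3 to L0
  L5←L2: walk L2→L1 to L0
  L5←L3: walk L3 to L0
  L5←L4: walk L4 to L0
  L0 → ∅
  L1 → {L1,L4,L5}
  L2 → {L1,L5}
  L3 → {L4,L5}
  L4 → {L5}
  L5 → ∅

φ for n: defs {L1,L4,L5}
  DF⁺ = {L1,L4,L5}

Answer: ["L1", "L4", "L5"]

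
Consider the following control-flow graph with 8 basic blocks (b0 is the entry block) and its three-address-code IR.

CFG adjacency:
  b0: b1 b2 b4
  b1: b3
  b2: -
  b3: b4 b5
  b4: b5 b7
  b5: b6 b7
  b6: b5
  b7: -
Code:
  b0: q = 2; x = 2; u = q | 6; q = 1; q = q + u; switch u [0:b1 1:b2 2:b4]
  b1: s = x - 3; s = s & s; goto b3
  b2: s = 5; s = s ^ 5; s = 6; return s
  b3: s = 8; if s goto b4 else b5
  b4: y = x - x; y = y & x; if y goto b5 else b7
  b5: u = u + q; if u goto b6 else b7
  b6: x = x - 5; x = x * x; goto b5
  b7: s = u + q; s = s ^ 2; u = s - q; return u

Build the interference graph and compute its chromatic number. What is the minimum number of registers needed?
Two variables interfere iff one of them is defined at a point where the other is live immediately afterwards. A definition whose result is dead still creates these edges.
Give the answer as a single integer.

Answer: 4

Derivation:
def/use:
  b0 def {q,u,x} use ∅
  b1 def {s} use {x}
  b2 def {s} use ∅
  b3 def {s} use ∅
  b4 def {y} use {x}
  b5 def {u} use {q,u}
  b6 def {x} use {x}
  b7 def {s,u} use {q,u}

Liveness:
  live b0: ∅→{q,u,x}
  live b1: {q,u,x}→{q,u,x}
  live b2: ∅→∅
  live b3: {q,u,x}→{q,u,x}
  live b4: {q,u,x}→{q,u,x}
  live b5: {q,u,x}→{q,u,x}
  live b6: {q,u,x}→{q,u,x}
  live b7: {q,u}→∅

Conflict graph:
  q: {s,u,x,y}
  s: {q,u,x}
  u: {q,s,x,y}
  x: {q,s,u,y}
  y: {q,u,x}

Registers:
  lower bound: {q,s,u,x} mutually conflict ⇒ χ ≥ 4
  4-colouring: c0={q}  c1={u}  c2={x}  c3={s,y}
  χ = 4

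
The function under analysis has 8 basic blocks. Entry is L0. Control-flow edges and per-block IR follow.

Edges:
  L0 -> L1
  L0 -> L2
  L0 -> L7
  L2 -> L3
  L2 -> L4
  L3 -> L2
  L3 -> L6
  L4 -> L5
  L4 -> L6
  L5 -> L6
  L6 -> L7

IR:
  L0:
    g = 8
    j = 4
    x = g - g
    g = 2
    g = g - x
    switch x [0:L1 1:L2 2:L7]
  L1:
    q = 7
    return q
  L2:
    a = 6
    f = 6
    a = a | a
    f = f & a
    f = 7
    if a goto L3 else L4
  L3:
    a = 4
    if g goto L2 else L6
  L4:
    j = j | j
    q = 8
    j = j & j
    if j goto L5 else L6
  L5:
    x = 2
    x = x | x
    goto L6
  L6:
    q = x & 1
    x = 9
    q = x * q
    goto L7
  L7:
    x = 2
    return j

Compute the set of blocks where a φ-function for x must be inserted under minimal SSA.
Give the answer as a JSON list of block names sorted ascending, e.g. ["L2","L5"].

idom tree: L1←L0 L2←L0 L3←L2 L4←L2 L5←L4 L6←L2 L7←L0
Join-block Dom:
  L2: preds {L0,L3}: {L0} ∩ {L0,L2,L3} = {L0}; idom=L0
  L6: preds {L3,L4,L5}: {L0,L2,L3} ∩ {L0,L2,L4} ∩ {L0,L2,L4,L5} = {L0,L2}; idom=L2
  L7: preds {L0,L6}: {L0} ∩ {L0,L2,L6} = {L0}; idom=L0

DF walk-up:
  join L2 pred L0: · stop@L0
  join L2 pred L3: L3→L2 stop@L0
  join L6 pred L3: L3 stop@L2
  join L6 pred L4: L4 stop@L2
  join L6 pred L5: L5→L4 stop@L2
  join L7 pred L0: · stop@L0
  join L7 pred L6: L6→L2 stop@L0
  L0: DF=∅
  L1: DF=∅
  L2: DF={L2,L7}
  L3: DF={L2,L6}
  L4: DF={L6}
  L5: DF={L6}
  L6: DF={L7}
  L7: DF=∅

φ for x: defs {L0,L5,L6,L7}
  DF⁺ = {L6,L7}

Answer: ["L6", "L7"]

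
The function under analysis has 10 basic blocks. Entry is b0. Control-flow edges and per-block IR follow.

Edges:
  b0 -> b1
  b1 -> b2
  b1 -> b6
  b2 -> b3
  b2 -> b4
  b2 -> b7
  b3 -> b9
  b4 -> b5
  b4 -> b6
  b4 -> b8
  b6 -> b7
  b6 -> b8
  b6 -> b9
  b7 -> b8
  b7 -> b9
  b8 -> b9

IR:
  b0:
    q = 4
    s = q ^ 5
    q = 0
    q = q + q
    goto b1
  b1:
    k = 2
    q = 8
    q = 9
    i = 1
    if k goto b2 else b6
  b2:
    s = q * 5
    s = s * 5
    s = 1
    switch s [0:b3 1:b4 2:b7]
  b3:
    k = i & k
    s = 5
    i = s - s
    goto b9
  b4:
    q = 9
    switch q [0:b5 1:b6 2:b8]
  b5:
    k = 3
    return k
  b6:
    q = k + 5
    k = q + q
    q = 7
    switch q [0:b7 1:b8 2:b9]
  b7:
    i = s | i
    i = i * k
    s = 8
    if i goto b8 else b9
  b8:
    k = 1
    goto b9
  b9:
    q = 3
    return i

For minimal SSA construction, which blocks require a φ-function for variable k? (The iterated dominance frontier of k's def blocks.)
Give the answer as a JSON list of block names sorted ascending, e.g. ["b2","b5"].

idom tree: b1←b0 b2←b1 b3←b2 b4←b2 b5←b4 b6←b1 b7←b1 b8←b1 b9←b1
Dom at joins:
  b6: preds {b1,b4}: {b0,b1} ∩ {b0,b1,b2,b4} = {b0,b1}; idom=b1
  b7: preds {b2,b6}: {b0,b1,b2} ∩ {b0,b1,b6} = {b0,b1}; idom=b1
  b8: preds {b4,b6,b7}: {b0,b1,b2,b4} ∩ {b0,b1,b6} ∩ {b0,b1,b7} = {b0,b1}; idom=b1
  b9: preds {b3,b6,b7,b8}: {b0,b1,b2,b3} ∩ {b0,b1,b6} ∩ {b0,b1,b7} ∩ {b0,b1,b8} = {b0,b1}; idom=b1

Frontier:
  b6←b1: walk · to b1
  b6←b4: walk b4→b2 to b1
  b7←b2: walk b2 to b1
  b7←b6: walk b6 to b1
  b8←b4: walk b4→b2 to b1
  b8←b6: walk b6 to b1
  b8←b7: walk b7 to b1
  b9←b3: walk b3→b2 to b1
  b9←b6: walk b6 to b1
  b9←b7: walk b7 to b1
  b9←b8: walk b8 to b1
  b0: DF=∅
  b1: DF=∅
  b2: DF={b6,b7,b8,b9}
  b3: DF={b9}
  b4: DF={b6,b8}
  b5: DF=∅
  b6: DF={b7,b8,b9}
  b7: DF={b8,b9}
  b8: DF={b9}
  b9: DF=∅

φ for k: defs {b1,b3,b5,b6,b8}
  DF⁺ = {b7,b8,b9}

Answer: ["b7", "b8", "b9"]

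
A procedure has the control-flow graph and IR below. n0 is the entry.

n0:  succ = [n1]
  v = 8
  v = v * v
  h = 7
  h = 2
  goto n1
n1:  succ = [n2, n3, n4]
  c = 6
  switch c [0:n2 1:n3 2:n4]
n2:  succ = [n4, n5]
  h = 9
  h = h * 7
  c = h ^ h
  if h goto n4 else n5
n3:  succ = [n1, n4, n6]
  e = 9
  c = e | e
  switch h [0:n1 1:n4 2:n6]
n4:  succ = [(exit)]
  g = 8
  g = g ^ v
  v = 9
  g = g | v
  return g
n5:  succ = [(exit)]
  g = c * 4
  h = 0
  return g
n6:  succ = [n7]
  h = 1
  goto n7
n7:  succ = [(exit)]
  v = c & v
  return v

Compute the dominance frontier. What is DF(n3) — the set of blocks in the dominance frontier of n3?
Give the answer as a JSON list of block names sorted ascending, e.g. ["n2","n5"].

Answer: ["n1", "n4"]

Derivation:
idom tree: n1←n0 n2←n1 n3←n1 n4←n1 n5←n2 n6←n3 n7←n6
Dom∩ at merges:
  n1: preds {n0,n3}: {n0} ∩ {n0,n1,n3} = {n0}; idom=n0
  n4: preds {n1,n2,n3}: {n0,n1} ∩ {n0,n1,n2} ∩ {n0,n1,n3} = {n0,n1}; idom=n1

DF derivation:
  n1←n0: walk · to n0
  n1←n3: walk n3→n1 to n0
  n4←n1: walk · to n1
  n4←n2: walk n2 to n1
  n4←n3: walk n3 to n1
  n0 → ∅
  n1 → {n1}
  n2 → {n4}
  n3 → {n1,n4}
  n4 → ∅
  n5 → ∅
  n6 → ∅
  n7 → ∅

DF(n3) = ["n1", "n4"]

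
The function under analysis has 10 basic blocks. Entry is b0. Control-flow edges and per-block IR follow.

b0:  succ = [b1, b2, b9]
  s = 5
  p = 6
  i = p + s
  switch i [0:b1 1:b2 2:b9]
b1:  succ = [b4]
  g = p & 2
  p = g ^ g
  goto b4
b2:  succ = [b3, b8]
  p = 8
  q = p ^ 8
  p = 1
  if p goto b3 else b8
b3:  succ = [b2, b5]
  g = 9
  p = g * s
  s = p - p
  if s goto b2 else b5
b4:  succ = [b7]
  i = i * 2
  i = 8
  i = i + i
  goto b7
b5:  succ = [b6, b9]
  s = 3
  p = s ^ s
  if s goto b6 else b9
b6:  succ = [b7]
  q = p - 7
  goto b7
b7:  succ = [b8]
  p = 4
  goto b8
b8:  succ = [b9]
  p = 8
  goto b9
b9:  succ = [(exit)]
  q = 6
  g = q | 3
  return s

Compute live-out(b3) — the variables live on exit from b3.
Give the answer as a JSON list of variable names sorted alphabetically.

def/use:
  b0 def {i,p,s} use ∅
  b1 def {g,p} use {p}
  b2 def {p,q} use ∅
  b3 def {g,p,s} use {s}
  b4 def {i} use {i}
  b5 def {p,s} use ∅
  b6 def {q} use {p}
  b7 def {p} use ∅
  b8 def {p} use ∅
  b9 def {g,q} use {s}

Backward fixpoint:
  live b0: ∅→{i,p,s}
  live b1: {i,p,s}→{i,s}
  live b2: {s}→{s}
  live b3: {s}→{s}
  live b4: {i,s}→{s}
  live b5: ∅→{p,s}
  live b6: {p,s}→{s}
  live b7: {s}→{s}
  live b8: {s}→{s}
  live b9: {s}→∅

live-out(b3) = ["s"]

Answer: ["s"]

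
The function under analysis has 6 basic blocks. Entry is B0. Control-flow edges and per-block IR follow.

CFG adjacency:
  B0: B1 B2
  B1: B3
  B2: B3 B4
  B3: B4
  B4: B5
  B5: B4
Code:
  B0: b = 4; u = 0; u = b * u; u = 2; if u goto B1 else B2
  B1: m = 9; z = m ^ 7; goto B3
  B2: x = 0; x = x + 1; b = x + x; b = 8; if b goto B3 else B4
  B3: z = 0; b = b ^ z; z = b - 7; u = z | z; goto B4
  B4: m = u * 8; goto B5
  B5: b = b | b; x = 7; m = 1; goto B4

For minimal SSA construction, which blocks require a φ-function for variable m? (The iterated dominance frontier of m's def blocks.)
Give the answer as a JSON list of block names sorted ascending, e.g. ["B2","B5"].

Answer: ["B3", "B4"]

Derivation:
idom tree: B1←B0 B2←B0 B3←B0 B4←B0 B5←B4
Join-block Dom:
  B3: preds {B1,B2}: {B0,B1} ∩ {B0,B2} = {B0}; idom=B0
  B4: preds {B2,B3,B5}: {B0,B2} ∩ {B0,B3} ∩ {B0,B4,B5} = {B0}; idom=B0

Frontier:
  join B3 pred B1: B1 stop@B0
  join B3 pred B2: B2 stop@B0
  join B4 pred B2: B2 stop@B0
  join B4 pred B3: B3 stop@B0
  join B4 pred B5: B5→B4 stop@B0
  B0 → ∅
  B1 → {B3}
  B2 → {B3,B4}
  B3 → {B4}
  B4 → {B4}
  B5 → {B4}

φ for m: defs {B1,B4,B5}
  DF⁺ = {B3,B4}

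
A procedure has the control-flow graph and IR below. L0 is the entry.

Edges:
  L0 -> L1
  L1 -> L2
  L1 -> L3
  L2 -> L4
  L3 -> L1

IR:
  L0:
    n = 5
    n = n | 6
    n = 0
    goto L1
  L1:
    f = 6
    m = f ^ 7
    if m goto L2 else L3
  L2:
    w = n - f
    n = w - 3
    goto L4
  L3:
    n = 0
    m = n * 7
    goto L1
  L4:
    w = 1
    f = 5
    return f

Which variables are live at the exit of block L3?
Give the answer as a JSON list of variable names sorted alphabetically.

def/use:
  L0: {n} / ∅
  L1: {f,m} / ∅
  L2: {n,w} / {f,n}
  L3: {m,n} / ∅
  L4: {f,w} / ∅

Liveness:
  L0 li=∅ lo={n}
  L1 li={n} lo={f,n}
  L2 li={f,n} lo=∅
  L3 li=∅ lo={n}
  L4 li=∅ lo=∅

live-out(L3) = ["n"]

Answer: ["n"]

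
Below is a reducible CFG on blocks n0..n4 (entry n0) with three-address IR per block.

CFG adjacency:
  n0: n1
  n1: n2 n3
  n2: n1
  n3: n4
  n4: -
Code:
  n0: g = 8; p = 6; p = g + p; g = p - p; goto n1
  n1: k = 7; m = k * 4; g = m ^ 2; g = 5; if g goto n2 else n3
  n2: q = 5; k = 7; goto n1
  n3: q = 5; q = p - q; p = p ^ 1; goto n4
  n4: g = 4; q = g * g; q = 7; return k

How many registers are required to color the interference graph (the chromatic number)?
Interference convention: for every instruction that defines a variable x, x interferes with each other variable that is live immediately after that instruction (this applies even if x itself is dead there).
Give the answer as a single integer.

Per-block:
  n0: def={g,p} ue=∅
  n1: def={g,k,m} ue=∅
  n2: def={k,q} ue=∅
  n3: def={p,q} ue={p}
  n4: def={g,q} ue={k}

Liveness:
  n0 li=∅ lo={p}
  n1 li={p} lo={k,p}
  n2 li={p} lo={p}
  n3 li={k,p} lo={k}
  n4 li={k} lo=∅

Conflict graph:
  g: {k,p}
  k: {g,m,p,q}
  m: {k,p}
  p: {g,k,m,q}
  q: {k,p}

Chromatic number:
  {g,k,p} pairwise interfere (3-clique) ⇒ χ ≥ 3
  3-colouring: c0={k}  c1={p}  c2={g,m,q}
  χ = 3

Answer: 3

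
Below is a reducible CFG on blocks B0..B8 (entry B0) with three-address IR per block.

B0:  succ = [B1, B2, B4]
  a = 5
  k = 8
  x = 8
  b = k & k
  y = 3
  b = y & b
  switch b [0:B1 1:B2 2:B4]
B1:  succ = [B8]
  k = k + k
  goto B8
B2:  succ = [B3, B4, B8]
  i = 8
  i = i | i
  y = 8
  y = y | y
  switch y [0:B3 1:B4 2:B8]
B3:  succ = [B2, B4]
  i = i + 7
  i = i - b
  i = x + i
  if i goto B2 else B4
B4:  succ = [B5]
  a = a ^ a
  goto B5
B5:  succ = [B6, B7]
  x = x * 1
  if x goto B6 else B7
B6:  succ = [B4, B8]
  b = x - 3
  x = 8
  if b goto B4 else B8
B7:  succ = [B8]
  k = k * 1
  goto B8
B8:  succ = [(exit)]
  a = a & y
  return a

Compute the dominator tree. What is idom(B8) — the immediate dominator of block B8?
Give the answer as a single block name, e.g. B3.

idom tree: B1←B0 B2←B0 B3←B2 B4←B0 B5←B4 B6←B5 B7←B5 B8←B0
Dom∩ at merges:
  B2: preds {B0,B3}: {B0} ∩ {B0,B2,B3} = {B0}; idom=B0
  B4: preds {B0,B2,B3,B6}: {B0} ∩ {B0,B2} ∩ {B0,B2,B3} ∩ {B0,B4,B5,B6} = {B0}; idom=B0
  B8: preds {B1,B2,B6,B7}: {B0,B1} ∩ {B0,B2} ∩ {B0,B4,B5,B6} ∩ {B0,B4,B5,B7} = {B0}; idom=B0

idom(B8) = B0

Answer: B0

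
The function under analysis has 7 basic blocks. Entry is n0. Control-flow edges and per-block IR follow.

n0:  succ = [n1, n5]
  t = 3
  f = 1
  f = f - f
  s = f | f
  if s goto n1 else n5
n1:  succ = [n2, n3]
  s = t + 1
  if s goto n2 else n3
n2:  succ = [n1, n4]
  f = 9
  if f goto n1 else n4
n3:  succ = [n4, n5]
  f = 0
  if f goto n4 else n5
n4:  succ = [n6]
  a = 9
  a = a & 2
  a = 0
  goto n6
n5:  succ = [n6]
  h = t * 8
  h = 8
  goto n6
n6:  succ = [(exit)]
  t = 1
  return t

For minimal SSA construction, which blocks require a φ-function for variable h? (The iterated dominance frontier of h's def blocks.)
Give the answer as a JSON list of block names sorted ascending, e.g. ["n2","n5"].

Answer: ["n6"]

Analysis:
idom tree: n1←n0 n2←n1 n3←n1 n4←n1 n5←n0 n6←n0
Join-block Dom:
  n1: preds {n0,n2}: {n0} ∩ {n0,n1,n2} = {n0}; idom=n0
  n4: preds {n2,n3}: {n0,n1,n2} ∩ {n0,n1,n3} = {n0,n1}; idom=n1
  n5: preds {n0,n3}: {n0} ∩ {n0,n1,n3} = {n0}; idom=n0
  n6: preds {n4,n5}: {n0,n1,n4} ∩ {n0,n5} = {n0}; idom=n0

Frontier:
  join n1 pred n0: · stop@n0
  join n1 pred n2: n2→n1 stop@n0
  join n4 pred n2: n2 stop@n1
  join n4 pred n3: n3 stop@n1
  join n5 pred n0: · stop@n0
  join n5 pred n3: n3→n1 stop@n0
  join n6 pred n4: n4→n1 stop@n0
  join n6 pred n5: n5 stop@n0
  n0 → ∅
  n1 → {n1,n5,n6}
  n2 → {n1,n4}
  n3 → {n4,n5}
  n4 → {n6}
  n5 → {n6}
  n6 → ∅

φ for h: defs {n5}
  DF⁺ = {n6}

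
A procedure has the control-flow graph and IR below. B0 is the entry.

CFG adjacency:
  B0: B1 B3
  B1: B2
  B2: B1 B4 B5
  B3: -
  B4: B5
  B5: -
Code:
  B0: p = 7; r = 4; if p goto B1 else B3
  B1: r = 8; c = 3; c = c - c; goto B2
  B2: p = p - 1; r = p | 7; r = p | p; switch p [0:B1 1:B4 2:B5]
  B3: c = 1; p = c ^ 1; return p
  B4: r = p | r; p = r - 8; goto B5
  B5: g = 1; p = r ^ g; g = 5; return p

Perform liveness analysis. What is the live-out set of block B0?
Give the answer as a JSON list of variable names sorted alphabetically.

Answer: ["p"]

Derivation:
Per-block:
  B0: def={p,r} ue=∅
  B1: def={c,r} ue=∅
  B2: def={p,r} ue={p}
  B3: def={c,p} ue=∅
  B4: def={p,r} ue={p,r}
  B5: def={g,p} ue={r}

Liveness:
  B0: in=∅ out={p}
  B1: in={p} out={p}
  B2: in={p} out={p,r}
  B3: in=∅ out=∅
  B4: in={p,r} out={r}
  B5: in={r} out=∅

live-out(B0) = ["p"]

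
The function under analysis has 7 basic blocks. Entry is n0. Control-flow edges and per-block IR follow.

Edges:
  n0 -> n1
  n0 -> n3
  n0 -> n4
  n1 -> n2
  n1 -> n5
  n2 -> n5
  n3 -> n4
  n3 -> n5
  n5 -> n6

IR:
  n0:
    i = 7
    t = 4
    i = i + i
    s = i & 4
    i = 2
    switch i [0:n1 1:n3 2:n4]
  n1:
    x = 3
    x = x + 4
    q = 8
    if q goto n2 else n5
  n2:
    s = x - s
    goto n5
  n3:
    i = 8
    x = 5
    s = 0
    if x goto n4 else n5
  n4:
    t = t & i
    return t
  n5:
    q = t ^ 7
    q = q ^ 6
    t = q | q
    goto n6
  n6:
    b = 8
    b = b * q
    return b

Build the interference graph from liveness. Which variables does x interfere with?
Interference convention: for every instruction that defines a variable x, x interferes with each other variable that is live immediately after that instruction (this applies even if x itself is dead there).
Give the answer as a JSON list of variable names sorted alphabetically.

Answer: ["i", "q", "s", "t"]

Working:
Per-block:
  n0: {i,s,t} / ∅
  n1: {q,x} / ∅
  n2: {s} / {s,x}
  n3: {i,s,x} / ∅
  n4: {t} / {i,t}
  n5: {q,t} / {t}
  n6: {b} / {q}

Backward fixpoint:
  n0: in=∅ out={i,s,t}
  n1: in={s,t} out={s,t,x}
  n2: in={s,t,x} out={t}
  n3: in={t} out={i,t}
  n4: in={i,t} out=∅
  n5: in={t} out={q}
  n6: in={q} out=∅

Interfere edges:
  b: {q}
  i: {s,t,x}
  q: {b,s,t,x}
  s: {i,q,t,x}
  t: {i,q,s,x}
  x: {i,q,s,t}

N(x) = ["i", "q", "s", "t"]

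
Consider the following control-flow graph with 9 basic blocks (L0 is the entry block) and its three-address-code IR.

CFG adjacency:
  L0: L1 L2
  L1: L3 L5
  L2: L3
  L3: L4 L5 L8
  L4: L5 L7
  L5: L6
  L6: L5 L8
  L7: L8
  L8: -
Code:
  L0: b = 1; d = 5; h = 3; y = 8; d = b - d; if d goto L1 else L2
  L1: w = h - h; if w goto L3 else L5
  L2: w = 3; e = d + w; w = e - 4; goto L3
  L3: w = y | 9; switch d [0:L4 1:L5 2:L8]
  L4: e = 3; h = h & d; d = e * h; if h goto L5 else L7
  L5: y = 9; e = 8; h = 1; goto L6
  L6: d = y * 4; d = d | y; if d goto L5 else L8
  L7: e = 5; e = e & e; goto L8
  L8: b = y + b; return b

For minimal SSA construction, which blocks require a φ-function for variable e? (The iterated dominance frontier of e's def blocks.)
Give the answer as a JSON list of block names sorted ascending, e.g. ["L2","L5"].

Answer: ["L3", "L5", "L8"]

Analysis:
idom tree: L1←L0 L2←L0 L3←L0 L4←L3 L5←L0 L6←L5 L7←L4 L8←L0
Dom at joins:
  L3: preds {L1,L2}: {L0,L1} ∩ {L0,L2} = {L0}; idom=L0
  L5: preds {L1,L3,L4,L6}: {L0,L1} ∩ {L0,L3} ∩ {L0,L3,L4} ∩ {L0,L5,L6} = {L0}; idom=L0
  L8: preds {L3,L6,L7}: {L0,L3} ∩ {L0,L5,L6} ∩ {L0,L3,L4,L7} = {L0}; idom=L0

DF derivation:
  L3←L1: walk L1 to L0
  L3←L2: walk L2 to L0
  L5←L1: walk L1 to L0
  L5←L3: walk L3 to L0
  L5←L4: walk L4→L3 to L0
  L5←L6: walk L6→L5 to L0
  L8←L3: walk L3 to L0
  L8←L6: walk L6→L5 to L0
  L8←L7: walk L7→L4→L3 to L0
  L0: DF=∅
  L1: DF={L3,L5}
  L2: DF={L3}
  L3: DF={L5,L8}
  L4: DF={L5,L8}
  L5: DF={L5,L8}
  L6: DF={L5,L8}
  L7: DF={L8}
  L8: DF=∅

φ for e: defs {L2,L4,L5,L7}
  DF⁺ = {L3,L5,L8}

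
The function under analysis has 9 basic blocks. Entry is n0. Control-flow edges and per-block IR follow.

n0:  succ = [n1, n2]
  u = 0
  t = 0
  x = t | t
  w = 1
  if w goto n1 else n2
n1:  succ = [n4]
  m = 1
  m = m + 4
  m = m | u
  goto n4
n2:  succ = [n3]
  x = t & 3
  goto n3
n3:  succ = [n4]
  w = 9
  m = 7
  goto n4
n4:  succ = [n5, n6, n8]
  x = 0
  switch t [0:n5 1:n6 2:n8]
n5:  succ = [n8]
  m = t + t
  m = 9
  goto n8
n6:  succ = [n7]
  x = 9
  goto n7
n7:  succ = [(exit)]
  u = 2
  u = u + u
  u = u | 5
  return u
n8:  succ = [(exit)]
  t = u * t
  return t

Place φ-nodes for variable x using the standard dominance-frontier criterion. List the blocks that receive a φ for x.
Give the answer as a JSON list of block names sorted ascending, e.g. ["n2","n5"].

Answer: ["n4"]

Working:
idom tree: n1←n0 n2←n0 n3←n2 n4←n0 n5←n4 n6←n4 n7←n6 n8←n4
Join-block Dom:
  n4: preds {n1,n3}: {n0,n1} ∩ {n0,n2,n3} = {n0}; idom=n0
  n8: preds {n4,n5}: {n0,n4} ∩ {n0,n4,n5} = {n0,n4}; idom=n4

DF derivation:
  join n4 pred n1: n1 stop@n0
  join n4 pred n3: n3→n2 stop@n0
  join n8 pred n4: · stop@n4
  join n8 pred n5: n5 stop@n4
  n0: DF=∅
  n1: DF={n4}
  n2: DF={n4}
  n3: DF={n4}
  n4: DF=∅
  n5: DF={n8}
  n6: DF=∅
  n7: DF=∅
  n8: DF=∅

φ for x: defs {n0,n2,n4,n6}
  DF⁺ = {n4}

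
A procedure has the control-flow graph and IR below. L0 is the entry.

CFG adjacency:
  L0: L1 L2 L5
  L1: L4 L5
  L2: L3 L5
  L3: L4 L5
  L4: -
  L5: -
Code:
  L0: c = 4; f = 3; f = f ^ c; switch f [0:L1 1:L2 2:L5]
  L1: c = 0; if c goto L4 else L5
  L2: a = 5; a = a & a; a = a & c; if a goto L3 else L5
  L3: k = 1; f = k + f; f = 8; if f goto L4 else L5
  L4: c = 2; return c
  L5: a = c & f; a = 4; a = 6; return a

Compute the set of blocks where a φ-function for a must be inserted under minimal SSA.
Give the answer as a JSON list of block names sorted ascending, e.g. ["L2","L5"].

Answer: ["L4", "L5"]

Working:
idom tree: L1←L0 L2←L0 L3←L2 L4←L0 L5←L0
Dom∩ at merges:
  L4: preds {L1,L3}: {L0,L1} ∩ {L0,L2,L3} = {L0}; idom=L0
  L5: preds {L0,L1,L2,L3}: {L0} ∩ {L0,L1} ∩ {L0,L2} ∩ {L0,L2,L3} = {L0}; idom=L0

Frontier:
  join L4 pred L1: L1 stop@L0
  join L4 pred L3: L3→L2 stop@L0
  join L5 pred L0: · stop@L0
  join L5 pred L1: L1 stop@L0
  join L5 pred L2: L2 stop@L0
  join L5 pred L3: L3→L2 stop@L0
  L0 → ∅
  L1 → {L4,L5}
  L2 → {L4,L5}
  L3 → {L4,L5}
  L4 → ∅
  L5 → ∅

φ for a: defs {L2,L5}
  DF⁺ = {L4,L5}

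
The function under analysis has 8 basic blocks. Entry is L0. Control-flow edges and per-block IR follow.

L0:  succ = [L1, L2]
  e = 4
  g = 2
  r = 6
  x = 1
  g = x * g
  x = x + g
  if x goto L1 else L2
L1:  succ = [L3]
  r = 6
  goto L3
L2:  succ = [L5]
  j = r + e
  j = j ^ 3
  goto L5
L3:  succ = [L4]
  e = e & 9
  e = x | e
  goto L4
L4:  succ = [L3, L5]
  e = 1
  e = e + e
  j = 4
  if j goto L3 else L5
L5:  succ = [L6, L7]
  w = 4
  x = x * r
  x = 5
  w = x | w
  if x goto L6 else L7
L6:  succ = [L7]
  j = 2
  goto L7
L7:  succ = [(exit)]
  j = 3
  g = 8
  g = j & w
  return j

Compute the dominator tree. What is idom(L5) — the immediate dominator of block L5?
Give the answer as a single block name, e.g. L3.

Answer: L0

Working:
idom tree: L1←L0 L2←L0 L3←L1 L4←L3 L5←L0 L6←L5 L7←L5
Join-block Dom:
  L3: preds {L1,L4}: {L0,L1} ∩ {L0,L1,L3,L4} = {L0,L1}; idom=L1
  L5: preds {L2,L4}: {L0,L2} ∩ {L0,L1,L3,L4} = {L0}; idom=L0
  L7: preds {L5,L6}: {L0,L5} ∩ {L0,L5,L6} = {L0,L5}; idom=L5

idom(L5) = L0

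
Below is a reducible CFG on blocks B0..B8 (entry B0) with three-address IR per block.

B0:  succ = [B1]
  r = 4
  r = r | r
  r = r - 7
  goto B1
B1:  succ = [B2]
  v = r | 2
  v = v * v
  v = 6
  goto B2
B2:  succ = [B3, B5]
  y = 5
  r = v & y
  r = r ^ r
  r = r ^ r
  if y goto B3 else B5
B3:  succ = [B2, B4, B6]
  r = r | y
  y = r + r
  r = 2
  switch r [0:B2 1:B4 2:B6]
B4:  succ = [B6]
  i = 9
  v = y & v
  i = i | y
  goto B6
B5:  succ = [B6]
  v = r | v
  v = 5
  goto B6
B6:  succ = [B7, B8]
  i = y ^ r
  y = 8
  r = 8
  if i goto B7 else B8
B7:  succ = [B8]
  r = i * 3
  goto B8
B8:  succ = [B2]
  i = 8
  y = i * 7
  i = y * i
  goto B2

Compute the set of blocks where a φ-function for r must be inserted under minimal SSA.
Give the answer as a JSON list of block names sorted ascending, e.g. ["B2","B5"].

idom tree: B1←B0 B2←B1 B3←B2 B4←B3 B5←B2 B6←B2 B7←B6 B8←B6
Dom∩ at merges:
  B2: preds {B1,B3,B8}: {B0,B1} ∩ {B0,B1,B2,B3} ∩ {B0,B1,B2,B6,B8} = {B0,B1}; idom=B1
  B6: preds {B3,B4,B5}: {B0,B1,B2,B3} ∩ {B0,B1,B2,B3,B4} ∩ {B0,B1,B2,B5} = {B0,B1,B2}; idom=B2
  B8: preds {B6,B7}: {B0,B1,B2,B6} ∩ {B0,B1,B2,B6,B7} = {B0,B1,B2,B6}; idom=B6

Frontier:
  B2←B1: walk · to B1
  B2←B3: walk B3→B2 to B1
  B2←B8: walk B8→B6→B2 to B1
  B6←B3: walk B3 to B2
  B6←B4: walk B4→B3 to B2
  B6←B5: walk B5 to B2
  B8←B6: walk · to B6
  B8←B7: walk B7 to B6
  B0 → ∅
  B1 → ∅
  B2 → {B2}
  B3 → {B2,B6}
  B4 → {B6}
  B5 → {B6}
  B6 → {B2}
  B7 → {B8}
  B8 → {B2}

φ for r: defs {B0,B2,B3,B6,B7}
  DF⁺ = {B2,B6,B8}

Answer: ["B2", "B6", "B8"]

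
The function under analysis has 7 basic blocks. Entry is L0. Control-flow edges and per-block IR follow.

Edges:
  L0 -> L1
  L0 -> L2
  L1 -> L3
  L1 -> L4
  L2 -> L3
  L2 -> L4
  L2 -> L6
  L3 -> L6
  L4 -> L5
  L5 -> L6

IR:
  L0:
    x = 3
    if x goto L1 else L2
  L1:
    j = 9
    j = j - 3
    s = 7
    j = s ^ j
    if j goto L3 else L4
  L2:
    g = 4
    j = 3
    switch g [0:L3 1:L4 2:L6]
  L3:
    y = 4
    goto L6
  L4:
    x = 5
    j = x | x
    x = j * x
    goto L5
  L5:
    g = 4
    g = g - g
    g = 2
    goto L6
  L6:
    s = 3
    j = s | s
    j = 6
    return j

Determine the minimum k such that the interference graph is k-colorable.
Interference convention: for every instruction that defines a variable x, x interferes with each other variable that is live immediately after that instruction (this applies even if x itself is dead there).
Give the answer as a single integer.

Answer: 2

Working:
def/use:
  L0: {x} / ∅
  L1: {j,s} / ∅
  L2: {g,j} / ∅
  L3: {y} / ∅
  L4: {j,x} / ∅
  L5: {g} / ∅
  L6: {j,s} / ∅

Backward fixpoint:
  L0 li=∅ lo=∅
  L1 li=∅ lo=∅
  L2 li=∅ lo=∅
  L3 li=∅ lo=∅
  L4 li=∅ lo=∅
  L5 li=∅ lo=∅
  L6 li=∅ lo=∅

Conflict graph:
  g: {j}
  j: {g,s,x}
  s: {j}
  x: {j}
  y: ∅

Registers:
  lower bound: {g,j} mutually conflict ⇒ χ ≥ 2
  2-colouring: r0={j,y}  r1={g,s,x}
  χ = 2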